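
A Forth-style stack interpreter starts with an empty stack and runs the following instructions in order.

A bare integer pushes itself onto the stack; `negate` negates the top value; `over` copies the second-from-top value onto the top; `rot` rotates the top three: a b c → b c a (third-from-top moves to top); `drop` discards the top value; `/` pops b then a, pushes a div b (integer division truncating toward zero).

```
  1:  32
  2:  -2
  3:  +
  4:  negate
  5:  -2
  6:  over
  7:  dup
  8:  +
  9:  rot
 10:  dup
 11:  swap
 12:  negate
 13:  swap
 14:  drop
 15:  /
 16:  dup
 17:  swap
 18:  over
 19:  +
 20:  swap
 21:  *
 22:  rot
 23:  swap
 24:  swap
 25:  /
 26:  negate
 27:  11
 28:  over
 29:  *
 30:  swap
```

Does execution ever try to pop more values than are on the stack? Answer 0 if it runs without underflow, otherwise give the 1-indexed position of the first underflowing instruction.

32     → 32
-2     → 32 -2
+      → 30
negate → -30
-2     → -30 -2
over   → -30 -2 -30
dup    → -30 -2 -30 -30
+      → -30 -2 -60
rot    → -2 -60 -30
dup    → -2 -60 -30 -30
swap   → -2 -60 -30 -30
negate → -2 -60 -30 30
swap   → -2 -60 30 -30
drop   → -2 -60 30
/      → -2 -2
dup    → -2 -2 -2
swap   → -2 -2 -2
over   → -2 -2 -2 -2
+      → -2 -2 -4
swap   → -2 -4 -2
*      → -2 8
rot  — needs 3 operands, stack has 2 → underflow

22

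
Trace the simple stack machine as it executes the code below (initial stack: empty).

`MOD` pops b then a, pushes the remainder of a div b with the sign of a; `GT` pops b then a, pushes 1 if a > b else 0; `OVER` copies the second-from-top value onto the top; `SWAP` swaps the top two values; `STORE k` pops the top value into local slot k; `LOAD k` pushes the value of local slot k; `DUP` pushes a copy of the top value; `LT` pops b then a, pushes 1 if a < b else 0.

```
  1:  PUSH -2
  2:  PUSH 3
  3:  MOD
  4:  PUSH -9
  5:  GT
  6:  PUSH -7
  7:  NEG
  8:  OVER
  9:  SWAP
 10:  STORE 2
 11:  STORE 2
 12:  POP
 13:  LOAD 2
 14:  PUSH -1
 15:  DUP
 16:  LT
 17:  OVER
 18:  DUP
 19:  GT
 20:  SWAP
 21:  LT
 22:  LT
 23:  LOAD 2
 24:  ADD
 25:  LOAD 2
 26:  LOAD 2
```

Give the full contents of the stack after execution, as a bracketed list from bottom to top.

PUSH -2 -> -2
PUSH 3  -> -2 3
MOD     -> -2
PUSH -9 -> -2 -9
GT      -> 1
PUSH -7 -> 1 -7
NEG     -> 1 7
OVER    -> 1 7 1
SWAP    -> 1 1 7
STORE 2 -> 1 1
STORE 2 -> 1
POP     -> (empty)
LOAD 2  -> 1
PUSH -1 -> 1 -1
DUP     -> 1 -1 -1
LT      -> 1 0
OVER    -> 1 0 1
DUP     -> 1 0 1 1
GT      -> 1 0 0
SWAP    -> 1 0 0
LT      -> 1 0
LT      -> 0
LOAD 2  -> 0 1
ADD     -> 1
LOAD 2  -> 1 1
LOAD 2  -> 1 1 1

[1, 1, 1]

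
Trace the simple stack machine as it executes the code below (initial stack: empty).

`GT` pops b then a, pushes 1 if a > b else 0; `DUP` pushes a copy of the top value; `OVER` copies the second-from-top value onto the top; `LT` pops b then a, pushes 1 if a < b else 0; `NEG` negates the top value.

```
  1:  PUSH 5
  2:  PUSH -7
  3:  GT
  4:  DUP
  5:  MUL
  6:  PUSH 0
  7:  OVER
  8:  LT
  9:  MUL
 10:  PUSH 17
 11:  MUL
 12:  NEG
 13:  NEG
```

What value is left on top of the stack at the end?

PUSH 5  → 5
PUSH -7 → 5 -7
GT      → 1
DUP     → 1 1
MUL     → 1
PUSH 0  → 1 0
OVER    → 1 0 1
LT      → 1 1
MUL     → 1
PUSH 17 → 1 17
MUL     → 17
NEG     → -17
NEG     → 17

17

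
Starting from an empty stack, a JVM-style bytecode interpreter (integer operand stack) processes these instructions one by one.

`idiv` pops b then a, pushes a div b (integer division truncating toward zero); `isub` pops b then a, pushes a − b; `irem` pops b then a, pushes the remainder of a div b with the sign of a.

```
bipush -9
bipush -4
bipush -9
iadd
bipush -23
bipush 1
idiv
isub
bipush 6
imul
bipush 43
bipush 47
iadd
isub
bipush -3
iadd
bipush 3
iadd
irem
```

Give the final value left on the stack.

bipush -9  -> [-9]
bipush -4  -> [-9, -4]
bipush -9  -> [-9, -4, -9]
iadd       -> [-9, -13]
bipush -23 -> [-9, -13, -23]
bipush 1   -> [-9, -13, -23, 1]
idiv       -> [-9, -13, -23]
isub       -> [-9, 10]
bipush 6   -> [-9, 10, 6]
imul       -> [-9, 60]
bipush 43  -> [-9, 60, 43]
bipush 47  -> [-9, 60, 43, 47]
iadd       -> [-9, 60, 90]
isub       -> [-9, -30]
bipush -3  -> [-9, -30, -3]
iadd       -> [-9, -33]
bipush 3   -> [-9, -33, 3]
iadd       -> [-9, -30]
irem       -> [-9]

-9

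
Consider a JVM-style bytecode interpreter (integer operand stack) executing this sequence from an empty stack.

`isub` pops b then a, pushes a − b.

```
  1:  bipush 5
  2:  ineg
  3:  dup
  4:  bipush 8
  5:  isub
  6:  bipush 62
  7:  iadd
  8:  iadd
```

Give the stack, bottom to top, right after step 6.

[-5, -13, 62]

bipush 5  -> [5]
ineg      -> [-5]
dup       -> [-5, -5]
bipush 8  -> [-5, -5, 8]
isub      -> [-5, -13]
bipush 62 -> [-5, -13, 62]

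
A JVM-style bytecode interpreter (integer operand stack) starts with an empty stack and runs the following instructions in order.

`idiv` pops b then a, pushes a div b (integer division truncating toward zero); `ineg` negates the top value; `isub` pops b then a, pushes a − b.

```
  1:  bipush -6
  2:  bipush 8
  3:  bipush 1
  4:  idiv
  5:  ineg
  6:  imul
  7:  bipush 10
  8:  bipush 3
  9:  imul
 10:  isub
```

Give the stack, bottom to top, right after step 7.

[48, 10]

bipush -6 -> [-6]
bipush 8  -> [-6, 8]
bipush 1  -> [-6, 8, 1]
idiv      -> [-6, 8]
ineg      -> [-6, -8]
imul      -> [48]
bipush 10 -> [48, 10]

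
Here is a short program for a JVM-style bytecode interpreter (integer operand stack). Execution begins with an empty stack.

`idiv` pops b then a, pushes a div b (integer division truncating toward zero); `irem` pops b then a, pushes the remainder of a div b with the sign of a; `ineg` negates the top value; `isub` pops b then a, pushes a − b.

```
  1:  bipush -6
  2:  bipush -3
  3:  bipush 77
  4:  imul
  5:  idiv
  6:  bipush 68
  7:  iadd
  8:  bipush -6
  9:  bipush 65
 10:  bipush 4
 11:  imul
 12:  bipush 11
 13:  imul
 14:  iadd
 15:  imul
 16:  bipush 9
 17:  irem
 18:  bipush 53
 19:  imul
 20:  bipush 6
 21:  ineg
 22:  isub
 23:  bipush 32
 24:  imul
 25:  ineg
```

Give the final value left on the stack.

-8672

bipush -6 → [-6]
bipush -3 → [-6, -3]
bipush 77 → [-6, -3, 77]
imul      → [-6, -231]
idiv      → [0]
bipush 68 → [0, 68]
iadd      → [68]
bipush -6 → [68, -6]
bipush 65 → [68, -6, 65]
bipush 4  → [68, -6, 65, 4]
imul      → [68, -6, 260]
bipush 11 → [68, -6, 260, 11]
imul      → [68, -6, 2860]
iadd      → [68, 2854]
imul      → [194072]
bipush 9  → [194072, 9]
irem      → [5]
bipush 53 → [5, 53]
imul      → [265]
bipush 6  → [265, 6]
ineg      → [265, -6]
isub      → [271]
bipush 32 → [271, 32]
imul      → [8672]
ineg      → [-8672]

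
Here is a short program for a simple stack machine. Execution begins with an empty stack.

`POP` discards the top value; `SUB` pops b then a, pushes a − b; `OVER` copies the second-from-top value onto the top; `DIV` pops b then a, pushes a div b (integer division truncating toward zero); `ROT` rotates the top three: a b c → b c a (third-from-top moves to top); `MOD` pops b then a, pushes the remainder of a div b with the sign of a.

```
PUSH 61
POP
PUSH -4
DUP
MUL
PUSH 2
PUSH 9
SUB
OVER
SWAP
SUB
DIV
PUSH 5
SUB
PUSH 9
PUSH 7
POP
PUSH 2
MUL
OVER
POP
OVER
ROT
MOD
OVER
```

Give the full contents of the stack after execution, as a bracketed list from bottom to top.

[18, 0, 18]

PUSH 61  [61]
POP      []
PUSH -4  [-4]
DUP      [-4, -4]
MUL      [16]
PUSH 2   [16, 2]
PUSH 9   [16, 2, 9]
SUB      [16, -7]
OVER     [16, -7, 16]
SWAP     [16, 16, -7]
SUB      [16, 23]
DIV      [0]
PUSH 5   [0, 5]
SUB      [-5]
PUSH 9   [-5, 9]
PUSH 7   [-5, 9, 7]
POP      [-5, 9]
PUSH 2   [-5, 9, 2]
MUL      [-5, 18]
OVER     [-5, 18, -5]
POP      [-5, 18]
OVER     [-5, 18, -5]
ROT      [18, -5, -5]
MOD      [18, 0]
OVER     [18, 0, 18]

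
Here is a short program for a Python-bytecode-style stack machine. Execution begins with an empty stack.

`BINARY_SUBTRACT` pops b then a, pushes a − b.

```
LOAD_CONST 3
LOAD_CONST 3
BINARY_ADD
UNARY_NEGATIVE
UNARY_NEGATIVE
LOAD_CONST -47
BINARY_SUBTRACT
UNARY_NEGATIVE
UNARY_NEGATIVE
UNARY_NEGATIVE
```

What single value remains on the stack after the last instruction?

LOAD_CONST 3    → 3
LOAD_CONST 3    → 3 3
BINARY_ADD      → 6
UNARY_NEGATIVE  → -6
UNARY_NEGATIVE  → 6
LOAD_CONST -47  → 6 -47
BINARY_SUBTRACT → 53
UNARY_NEGATIVE  → -53
UNARY_NEGATIVE  → 53
UNARY_NEGATIVE  → -53

-53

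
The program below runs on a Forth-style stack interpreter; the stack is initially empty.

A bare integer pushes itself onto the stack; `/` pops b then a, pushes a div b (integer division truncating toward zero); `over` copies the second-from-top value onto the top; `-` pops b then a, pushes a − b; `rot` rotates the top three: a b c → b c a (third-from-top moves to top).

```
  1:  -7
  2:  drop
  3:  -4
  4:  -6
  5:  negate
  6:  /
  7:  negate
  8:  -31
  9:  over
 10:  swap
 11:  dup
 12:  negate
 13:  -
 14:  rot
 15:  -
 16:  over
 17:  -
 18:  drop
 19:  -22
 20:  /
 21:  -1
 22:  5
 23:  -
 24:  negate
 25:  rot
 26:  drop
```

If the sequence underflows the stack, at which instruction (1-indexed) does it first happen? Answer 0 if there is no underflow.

25

-7     : [-7]
drop   : []
-4     : [-4]
-6     : [-4, -6]
negate : [-4, 6]
/      : [0]
negate : [0]
-31    : [0, -31]
over   : [0, -31, 0]
swap   : [0, 0, -31]
dup    : [0, 0, -31, -31]
negate : [0, 0, -31, 31]
-      : [0, 0, -62]
rot    : [0, -62, 0]
-      : [0, -62]
over   : [0, -62, 0]
-      : [0, -62]
drop   : [0]
-22    : [0, -22]
/      : [0]
-1     : [0, -1]
5      : [0, -1, 5]
-      : [0, -6]
negate : [0, 6]
rot  — needs 3 operands, stack has 2 → underflow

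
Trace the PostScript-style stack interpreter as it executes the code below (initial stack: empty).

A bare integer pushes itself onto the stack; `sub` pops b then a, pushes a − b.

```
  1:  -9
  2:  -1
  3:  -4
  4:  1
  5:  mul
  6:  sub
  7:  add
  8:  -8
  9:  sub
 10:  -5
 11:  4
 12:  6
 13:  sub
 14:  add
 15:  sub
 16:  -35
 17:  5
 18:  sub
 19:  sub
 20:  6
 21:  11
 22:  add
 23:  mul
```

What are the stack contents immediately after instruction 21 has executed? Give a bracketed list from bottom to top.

-9  -> -9
-1  -> -9 -1
-4  -> -9 -1 -4
1   -> -9 -1 -4 1
mul -> -9 -1 -4
sub -> -9 3
add -> -6
-8  -> -6 -8
sub -> 2
-5  -> 2 -5
4   -> 2 -5 4
6   -> 2 -5 4 6
sub -> 2 -5 -2
add -> 2 -7
sub -> 9
-35 -> 9 -35
5   -> 9 -35 5
sub -> 9 -40
sub -> 49
6   -> 49 6
11  -> 49 6 11

[49, 6, 11]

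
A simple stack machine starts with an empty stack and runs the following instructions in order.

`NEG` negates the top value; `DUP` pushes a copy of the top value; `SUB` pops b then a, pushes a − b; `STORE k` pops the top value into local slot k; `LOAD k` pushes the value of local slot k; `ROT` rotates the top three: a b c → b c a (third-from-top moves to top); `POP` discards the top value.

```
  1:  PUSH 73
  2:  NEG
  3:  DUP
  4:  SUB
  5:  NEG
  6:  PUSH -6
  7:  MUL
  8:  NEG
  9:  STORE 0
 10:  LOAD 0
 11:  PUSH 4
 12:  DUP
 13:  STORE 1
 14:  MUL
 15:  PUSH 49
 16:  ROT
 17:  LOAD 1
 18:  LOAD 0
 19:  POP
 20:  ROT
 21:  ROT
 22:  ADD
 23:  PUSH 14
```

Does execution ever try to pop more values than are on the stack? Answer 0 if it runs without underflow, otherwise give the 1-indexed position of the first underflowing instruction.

PUSH 73 -> 73
NEG     -> -73
DUP     -> -73 -73
SUB     -> 0
NEG     -> 0
PUSH -6 -> 0 -6
MUL     -> 0
NEG     -> 0
STORE 0 -> (empty)
LOAD 0  -> 0
PUSH 4  -> 0 4
DUP     -> 0 4 4
STORE 1 -> 0 4
MUL     -> 0
PUSH 49 -> 0 49
ROT  — needs 3 operands, stack has 2 → underflow

16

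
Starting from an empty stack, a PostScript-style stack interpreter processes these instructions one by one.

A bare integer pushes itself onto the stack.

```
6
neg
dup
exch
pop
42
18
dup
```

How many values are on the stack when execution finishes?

4

6    -> [6]
neg  -> [-6]
dup  -> [-6, -6]
exch -> [-6, -6]
pop  -> [-6]
42   -> [-6, 42]
18   -> [-6, 42, 18]
dup  -> [-6, 42, 18, 18]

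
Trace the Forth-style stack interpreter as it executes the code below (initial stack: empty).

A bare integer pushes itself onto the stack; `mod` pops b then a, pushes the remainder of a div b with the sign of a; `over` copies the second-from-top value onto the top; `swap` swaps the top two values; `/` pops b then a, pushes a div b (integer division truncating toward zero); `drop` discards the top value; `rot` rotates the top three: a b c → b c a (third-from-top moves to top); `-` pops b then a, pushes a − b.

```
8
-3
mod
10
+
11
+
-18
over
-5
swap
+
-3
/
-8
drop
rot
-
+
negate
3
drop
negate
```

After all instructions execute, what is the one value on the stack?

-47

8      -> 8
-3     -> 8 -3
mod    -> 2
10     -> 2 10
+      -> 12
11     -> 12 11
+      -> 23
-18    -> 23 -18
over   -> 23 -18 23
-5     -> 23 -18 23 -5
swap   -> 23 -18 -5 23
+      -> 23 -18 18
-3     -> 23 -18 18 -3
/      -> 23 -18 -6
-8     -> 23 -18 -6 -8
drop   -> 23 -18 -6
rot    -> -18 -6 23
-      -> -18 -29
+      -> -47
negate -> 47
3      -> 47 3
drop   -> 47
negate -> -47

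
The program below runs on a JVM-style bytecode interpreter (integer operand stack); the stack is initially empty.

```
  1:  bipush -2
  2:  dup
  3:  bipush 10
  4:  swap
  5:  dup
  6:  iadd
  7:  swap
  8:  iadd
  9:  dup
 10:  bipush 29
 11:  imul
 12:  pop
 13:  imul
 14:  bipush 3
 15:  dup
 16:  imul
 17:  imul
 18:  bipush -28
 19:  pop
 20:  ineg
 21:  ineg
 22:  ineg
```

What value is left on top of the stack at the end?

bipush -2  -> -2
dup        -> -2 -2
bipush 10  -> -2 -2 10
swap       -> -2 10 -2
dup        -> -2 10 -2 -2
iadd       -> -2 10 -4
swap       -> -2 -4 10
iadd       -> -2 6
dup        -> -2 6 6
bipush 29  -> -2 6 6 29
imul       -> -2 6 174
pop        -> -2 6
imul       -> -12
bipush 3   -> -12 3
dup        -> -12 3 3
imul       -> -12 9
imul       -> -108
bipush -28 -> -108 -28
pop        -> -108
ineg       -> 108
ineg       -> -108
ineg       -> 108

108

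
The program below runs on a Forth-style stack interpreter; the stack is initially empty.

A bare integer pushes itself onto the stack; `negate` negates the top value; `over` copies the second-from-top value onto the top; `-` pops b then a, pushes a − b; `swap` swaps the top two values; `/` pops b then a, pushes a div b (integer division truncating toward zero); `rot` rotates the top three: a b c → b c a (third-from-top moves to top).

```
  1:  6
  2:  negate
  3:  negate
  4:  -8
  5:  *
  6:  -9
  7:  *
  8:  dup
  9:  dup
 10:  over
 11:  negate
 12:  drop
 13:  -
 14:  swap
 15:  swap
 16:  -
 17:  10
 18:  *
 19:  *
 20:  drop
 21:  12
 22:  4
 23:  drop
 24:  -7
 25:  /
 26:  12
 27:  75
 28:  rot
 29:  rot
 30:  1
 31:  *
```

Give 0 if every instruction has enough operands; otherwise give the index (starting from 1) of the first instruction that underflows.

6      → [6]
negate → [-6]
negate → [6]
-8     → [6, -8]
*      → [-48]
-9     → [-48, -9]
*      → [432]
dup    → [432, 432]
dup    → [432, 432, 432]
over   → [432, 432, 432, 432]
negate → [432, 432, 432, -432]
drop   → [432, 432, 432]
-      → [432, 0]
swap   → [0, 432]
swap   → [432, 0]
-      → [432]
10     → [432, 10]
*      → [4320]
*  — needs 2 operands, stack has 1 → underflow

19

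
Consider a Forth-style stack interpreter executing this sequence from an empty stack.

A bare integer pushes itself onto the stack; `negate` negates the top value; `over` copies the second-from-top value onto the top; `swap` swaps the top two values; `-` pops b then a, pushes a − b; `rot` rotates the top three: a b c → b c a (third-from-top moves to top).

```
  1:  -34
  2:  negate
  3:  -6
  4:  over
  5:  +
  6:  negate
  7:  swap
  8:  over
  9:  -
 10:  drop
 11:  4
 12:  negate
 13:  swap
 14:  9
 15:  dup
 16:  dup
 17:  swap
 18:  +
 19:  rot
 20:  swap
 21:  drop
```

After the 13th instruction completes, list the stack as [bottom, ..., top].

[-4, -28]

-34    : [-34]
negate : [34]
-6     : [34, -6]
over   : [34, -6, 34]
+      : [34, 28]
negate : [34, -28]
swap   : [-28, 34]
over   : [-28, 34, -28]
-      : [-28, 62]
drop   : [-28]
4      : [-28, 4]
negate : [-28, -4]
swap   : [-4, -28]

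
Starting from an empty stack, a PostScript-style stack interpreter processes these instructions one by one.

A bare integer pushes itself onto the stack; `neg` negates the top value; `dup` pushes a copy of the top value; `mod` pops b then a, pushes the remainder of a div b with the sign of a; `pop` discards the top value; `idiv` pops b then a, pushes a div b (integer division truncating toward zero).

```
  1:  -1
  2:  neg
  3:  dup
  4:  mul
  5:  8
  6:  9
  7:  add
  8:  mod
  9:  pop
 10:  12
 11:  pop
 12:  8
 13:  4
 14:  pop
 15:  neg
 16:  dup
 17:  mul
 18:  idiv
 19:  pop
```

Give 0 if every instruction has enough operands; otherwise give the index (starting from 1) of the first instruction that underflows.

18

-1  : -1
neg : 1
dup : 1 1
mul : 1
8   : 1 8
9   : 1 8 9
add : 1 17
mod : 1
pop : (empty)
12  : 12
pop : (empty)
8   : 8
4   : 8 4
pop : 8
neg : -8
dup : -8 -8
mul : 64
idiv  — needs 2 operands, stack has 1 → underflow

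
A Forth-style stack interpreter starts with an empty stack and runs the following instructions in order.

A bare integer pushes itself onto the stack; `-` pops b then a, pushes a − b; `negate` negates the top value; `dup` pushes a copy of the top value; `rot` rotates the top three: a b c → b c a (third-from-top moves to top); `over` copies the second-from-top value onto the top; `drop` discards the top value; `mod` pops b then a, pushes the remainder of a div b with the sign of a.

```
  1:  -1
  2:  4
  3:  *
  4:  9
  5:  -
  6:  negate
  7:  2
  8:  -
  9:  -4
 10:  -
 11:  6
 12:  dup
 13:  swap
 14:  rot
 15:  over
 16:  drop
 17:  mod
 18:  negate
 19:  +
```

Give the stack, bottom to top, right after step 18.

-1     : [-1]
4      : [-1, 4]
*      : [-4]
9      : [-4, 9]
-      : [-13]
negate : [13]
2      : [13, 2]
-      : [11]
-4     : [11, -4]
-      : [15]
6      : [15, 6]
dup    : [15, 6, 6]
swap   : [15, 6, 6]
rot    : [6, 6, 15]
over   : [6, 6, 15, 6]
drop   : [6, 6, 15]
mod    : [6, 6]
negate : [6, -6]

[6, -6]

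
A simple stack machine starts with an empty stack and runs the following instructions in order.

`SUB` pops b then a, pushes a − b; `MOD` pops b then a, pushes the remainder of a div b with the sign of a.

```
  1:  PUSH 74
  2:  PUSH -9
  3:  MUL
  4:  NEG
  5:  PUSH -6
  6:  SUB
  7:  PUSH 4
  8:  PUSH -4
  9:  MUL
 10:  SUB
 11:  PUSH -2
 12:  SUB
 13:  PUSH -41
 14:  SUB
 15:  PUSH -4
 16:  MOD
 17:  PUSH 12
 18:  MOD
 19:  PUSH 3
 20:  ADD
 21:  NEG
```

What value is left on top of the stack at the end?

-6

PUSH 74  → 74
PUSH -9  → 74 -9
MUL      → -666
NEG      → 666
PUSH -6  → 666 -6
SUB      → 672
PUSH 4   → 672 4
PUSH -4  → 672 4 -4
MUL      → 672 -16
SUB      → 688
PUSH -2  → 688 -2
SUB      → 690
PUSH -41 → 690 -41
SUB      → 731
PUSH -4  → 731 -4
MOD      → 3
PUSH 12  → 3 12
MOD      → 3
PUSH 3   → 3 3
ADD      → 6
NEG      → -6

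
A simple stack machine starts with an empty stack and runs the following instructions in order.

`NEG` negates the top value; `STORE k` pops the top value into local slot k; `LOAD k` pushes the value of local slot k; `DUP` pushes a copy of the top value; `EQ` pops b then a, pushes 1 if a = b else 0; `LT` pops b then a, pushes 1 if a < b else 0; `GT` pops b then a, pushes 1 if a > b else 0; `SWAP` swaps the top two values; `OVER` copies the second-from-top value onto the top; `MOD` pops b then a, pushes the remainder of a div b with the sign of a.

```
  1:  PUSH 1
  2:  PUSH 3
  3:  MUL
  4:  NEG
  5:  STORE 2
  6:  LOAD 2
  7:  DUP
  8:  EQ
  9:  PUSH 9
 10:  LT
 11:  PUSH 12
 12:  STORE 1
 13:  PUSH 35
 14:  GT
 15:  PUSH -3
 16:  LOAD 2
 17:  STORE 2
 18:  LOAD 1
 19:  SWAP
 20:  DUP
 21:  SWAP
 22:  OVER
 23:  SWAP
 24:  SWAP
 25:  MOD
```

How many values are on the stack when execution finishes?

4

PUSH 1  -> 1
PUSH 3  -> 1 3
MUL     -> 3
NEG     -> -3
STORE 2 -> (empty)
LOAD 2  -> -3
DUP     -> -3 -3
EQ      -> 1
PUSH 9  -> 1 9
LT      -> 1
PUSH 12 -> 1 12
STORE 1 -> 1
PUSH 35 -> 1 35
GT      -> 0
PUSH -3 -> 0 -3
LOAD 2  -> 0 -3 -3
STORE 2 -> 0 -3
LOAD 1  -> 0 -3 12
SWAP    -> 0 12 -3
DUP     -> 0 12 -3 -3
SWAP    -> 0 12 -3 -3
OVER    -> 0 12 -3 -3 -3
SWAP    -> 0 12 -3 -3 -3
SWAP    -> 0 12 -3 -3 -3
MOD     -> 0 12 -3 0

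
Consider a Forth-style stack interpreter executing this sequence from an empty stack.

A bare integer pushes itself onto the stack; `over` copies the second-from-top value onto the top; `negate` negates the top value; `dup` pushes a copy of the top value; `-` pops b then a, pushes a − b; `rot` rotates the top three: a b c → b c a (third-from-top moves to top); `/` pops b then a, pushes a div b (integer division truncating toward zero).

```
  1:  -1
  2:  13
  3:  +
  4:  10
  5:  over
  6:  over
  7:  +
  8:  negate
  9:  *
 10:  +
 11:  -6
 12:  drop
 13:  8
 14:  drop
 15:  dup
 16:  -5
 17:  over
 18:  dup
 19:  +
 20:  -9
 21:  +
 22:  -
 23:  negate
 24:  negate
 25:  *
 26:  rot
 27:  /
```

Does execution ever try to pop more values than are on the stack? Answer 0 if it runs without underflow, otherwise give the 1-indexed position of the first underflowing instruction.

26

-1      [-1]
13      [-1, 13]
+       [12]
10      [12, 10]
over    [12, 10, 12]
over    [12, 10, 12, 10]
+       [12, 10, 22]
negate  [12, 10, -22]
*       [12, -220]
+       [-208]
-6      [-208, -6]
drop    [-208]
8       [-208, 8]
drop    [-208]
dup     [-208, -208]
-5      [-208, -208, -5]
over    [-208, -208, -5, -208]
dup     [-208, -208, -5, -208, -208]
+       [-208, -208, -5, -416]
-9      [-208, -208, -5, -416, -9]
+       [-208, -208, -5, -425]
-       [-208, -208, 420]
negate  [-208, -208, -420]
negate  [-208, -208, 420]
*       [-208, -87360]
rot  — needs 3 operands, stack has 2 → underflow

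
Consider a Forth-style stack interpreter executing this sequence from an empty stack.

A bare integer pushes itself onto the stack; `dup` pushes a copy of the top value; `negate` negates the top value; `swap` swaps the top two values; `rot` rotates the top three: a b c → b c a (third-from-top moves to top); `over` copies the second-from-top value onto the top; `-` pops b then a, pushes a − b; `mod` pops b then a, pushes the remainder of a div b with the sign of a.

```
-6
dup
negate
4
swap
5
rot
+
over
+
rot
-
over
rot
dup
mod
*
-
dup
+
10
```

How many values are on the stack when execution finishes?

-6     : [-6]
dup    : [-6, -6]
negate : [-6, 6]
4      : [-6, 6, 4]
swap   : [-6, 4, 6]
5      : [-6, 4, 6, 5]
rot    : [-6, 6, 5, 4]
+      : [-6, 6, 9]
over   : [-6, 6, 9, 6]
+      : [-6, 6, 15]
rot    : [6, 15, -6]
-      : [6, 21]
over   : [6, 21, 6]
rot    : [21, 6, 6]
dup    : [21, 6, 6, 6]
mod    : [21, 6, 0]
*      : [21, 0]
-      : [21]
dup    : [21, 21]
+      : [42]
10     : [42, 10]

2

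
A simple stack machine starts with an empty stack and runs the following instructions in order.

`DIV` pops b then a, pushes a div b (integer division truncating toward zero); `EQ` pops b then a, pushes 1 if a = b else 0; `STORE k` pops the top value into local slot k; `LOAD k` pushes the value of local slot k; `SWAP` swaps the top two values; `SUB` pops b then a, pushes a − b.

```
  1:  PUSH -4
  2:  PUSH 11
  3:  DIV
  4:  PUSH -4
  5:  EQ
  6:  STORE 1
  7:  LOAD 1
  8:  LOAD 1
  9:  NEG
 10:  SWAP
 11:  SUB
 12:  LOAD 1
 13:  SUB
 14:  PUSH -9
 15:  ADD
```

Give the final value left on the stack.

-9

PUSH -4 : [-4]
PUSH 11 : [-4, 11]
DIV     : [0]
PUSH -4 : [0, -4]
EQ      : [0]
STORE 1 : []
LOAD 1  : [0]
LOAD 1  : [0, 0]
NEG     : [0, 0]
SWAP    : [0, 0]
SUB     : [0]
LOAD 1  : [0, 0]
SUB     : [0]
PUSH -9 : [0, -9]
ADD     : [-9]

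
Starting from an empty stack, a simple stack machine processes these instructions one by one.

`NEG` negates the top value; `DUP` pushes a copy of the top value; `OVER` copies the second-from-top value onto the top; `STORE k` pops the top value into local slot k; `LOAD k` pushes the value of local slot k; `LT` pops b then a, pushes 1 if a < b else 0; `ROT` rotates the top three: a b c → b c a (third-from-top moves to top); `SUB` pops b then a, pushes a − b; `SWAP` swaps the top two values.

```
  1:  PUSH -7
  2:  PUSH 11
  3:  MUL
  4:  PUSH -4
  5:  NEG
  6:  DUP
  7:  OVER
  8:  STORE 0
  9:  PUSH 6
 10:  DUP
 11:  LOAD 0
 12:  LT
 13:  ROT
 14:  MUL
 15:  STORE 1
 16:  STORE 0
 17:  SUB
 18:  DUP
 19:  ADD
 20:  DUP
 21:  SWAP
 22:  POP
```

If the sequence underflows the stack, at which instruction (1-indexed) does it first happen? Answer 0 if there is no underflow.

0

PUSH -7 : [-7]
PUSH 11 : [-7, 11]
MUL     : [-77]
PUSH -4 : [-77, -4]
NEG     : [-77, 4]
DUP     : [-77, 4, 4]
OVER    : [-77, 4, 4, 4]
STORE 0 : [-77, 4, 4]
PUSH 6  : [-77, 4, 4, 6]
DUP     : [-77, 4, 4, 6, 6]
LOAD 0  : [-77, 4, 4, 6, 6, 4]
LT      : [-77, 4, 4, 6, 0]
ROT     : [-77, 4, 6, 0, 4]
MUL     : [-77, 4, 6, 0]
STORE 1 : [-77, 4, 6]
STORE 0 : [-77, 4]
SUB     : [-81]
DUP     : [-81, -81]
ADD     : [-162]
DUP     : [-162, -162]
SWAP    : [-162, -162]
POP     : [-162]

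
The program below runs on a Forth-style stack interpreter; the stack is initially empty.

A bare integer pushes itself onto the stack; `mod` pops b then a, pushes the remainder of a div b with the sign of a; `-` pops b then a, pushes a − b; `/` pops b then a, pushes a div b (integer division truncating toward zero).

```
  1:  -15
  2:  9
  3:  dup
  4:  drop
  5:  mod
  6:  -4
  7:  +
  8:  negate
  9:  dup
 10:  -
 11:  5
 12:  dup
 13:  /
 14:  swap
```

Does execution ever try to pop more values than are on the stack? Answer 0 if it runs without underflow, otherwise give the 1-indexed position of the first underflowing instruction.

-15    → [-15]
9      → [-15, 9]
dup    → [-15, 9, 9]
drop   → [-15, 9]
mod    → [-6]
-4     → [-6, -4]
+      → [-10]
negate → [10]
dup    → [10, 10]
-      → [0]
5      → [0, 5]
dup    → [0, 5, 5]
/      → [0, 1]
swap   → [1, 0]

0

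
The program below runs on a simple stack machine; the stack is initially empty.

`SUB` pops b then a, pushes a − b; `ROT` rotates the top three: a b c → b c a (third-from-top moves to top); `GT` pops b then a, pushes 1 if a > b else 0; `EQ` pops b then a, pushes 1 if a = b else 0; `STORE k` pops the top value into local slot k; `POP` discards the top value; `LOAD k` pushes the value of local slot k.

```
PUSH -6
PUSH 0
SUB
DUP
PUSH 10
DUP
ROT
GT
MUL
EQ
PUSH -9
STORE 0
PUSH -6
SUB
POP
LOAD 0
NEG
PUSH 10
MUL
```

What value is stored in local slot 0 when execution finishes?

PUSH -6 : -6
PUSH 0  : -6 0
SUB     : -6
DUP     : -6 -6
PUSH 10 : -6 -6 10
DUP     : -6 -6 10 10
ROT     : -6 10 10 -6
GT      : -6 10 1
MUL     : -6 10
EQ      : 0
PUSH -9 : 0 -9
STORE 0 : 0
PUSH -6 : 0 -6
SUB     : 6
POP     : (empty)
LOAD 0  : -9
NEG     : 9
PUSH 10 : 9 10
MUL     : 90

-9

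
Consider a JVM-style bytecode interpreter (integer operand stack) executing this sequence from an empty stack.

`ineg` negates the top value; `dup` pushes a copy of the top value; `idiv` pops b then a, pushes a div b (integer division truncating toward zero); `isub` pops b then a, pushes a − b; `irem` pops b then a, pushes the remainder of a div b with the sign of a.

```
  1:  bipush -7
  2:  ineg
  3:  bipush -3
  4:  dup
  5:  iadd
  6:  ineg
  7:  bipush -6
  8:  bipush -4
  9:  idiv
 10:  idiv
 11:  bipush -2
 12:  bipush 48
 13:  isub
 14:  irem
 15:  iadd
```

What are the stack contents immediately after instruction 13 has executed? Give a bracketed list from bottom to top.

[7, 6, -50]

bipush -7 → -7
ineg      → 7
bipush -3 → 7 -3
dup       → 7 -3 -3
iadd      → 7 -6
ineg      → 7 6
bipush -6 → 7 6 -6
bipush -4 → 7 6 -6 -4
idiv      → 7 6 1
idiv      → 7 6
bipush -2 → 7 6 -2
bipush 48 → 7 6 -2 48
isub      → 7 6 -50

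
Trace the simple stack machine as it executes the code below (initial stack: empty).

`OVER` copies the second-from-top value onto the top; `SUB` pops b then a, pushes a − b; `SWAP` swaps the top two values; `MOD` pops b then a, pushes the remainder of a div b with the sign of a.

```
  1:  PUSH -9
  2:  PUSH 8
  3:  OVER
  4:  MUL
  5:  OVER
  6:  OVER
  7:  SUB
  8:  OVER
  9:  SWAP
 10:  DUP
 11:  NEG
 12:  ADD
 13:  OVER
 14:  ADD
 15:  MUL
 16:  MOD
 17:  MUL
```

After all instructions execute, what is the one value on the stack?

648

PUSH -9 → [-9]
PUSH 8  → [-9, 8]
OVER    → [-9, 8, -9]
MUL     → [-9, -72]
OVER    → [-9, -72, -9]
OVER    → [-9, -72, -9, -72]
SUB     → [-9, -72, 63]
OVER    → [-9, -72, 63, -72]
SWAP    → [-9, -72, -72, 63]
DUP     → [-9, -72, -72, 63, 63]
NEG     → [-9, -72, -72, 63, -63]
ADD     → [-9, -72, -72, 0]
OVER    → [-9, -72, -72, 0, -72]
ADD     → [-9, -72, -72, -72]
MUL     → [-9, -72, 5184]
MOD     → [-9, -72]
MUL     → [648]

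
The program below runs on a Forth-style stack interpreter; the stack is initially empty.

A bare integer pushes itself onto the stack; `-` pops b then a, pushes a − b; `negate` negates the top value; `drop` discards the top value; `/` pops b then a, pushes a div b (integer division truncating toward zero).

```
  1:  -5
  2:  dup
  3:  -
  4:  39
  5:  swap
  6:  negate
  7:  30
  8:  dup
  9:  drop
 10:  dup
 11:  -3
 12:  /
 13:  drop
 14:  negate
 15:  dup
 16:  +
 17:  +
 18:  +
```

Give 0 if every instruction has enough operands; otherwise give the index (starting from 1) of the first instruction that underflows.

0

-5     : [-5]
dup    : [-5, -5]
-      : [0]
39     : [0, 39]
swap   : [39, 0]
negate : [39, 0]
30     : [39, 0, 30]
dup    : [39, 0, 30, 30]
drop   : [39, 0, 30]
dup    : [39, 0, 30, 30]
-3     : [39, 0, 30, 30, -3]
/      : [39, 0, 30, -10]
drop   : [39, 0, 30]
negate : [39, 0, -30]
dup    : [39, 0, -30, -30]
+      : [39, 0, -60]
+      : [39, -60]
+      : [-21]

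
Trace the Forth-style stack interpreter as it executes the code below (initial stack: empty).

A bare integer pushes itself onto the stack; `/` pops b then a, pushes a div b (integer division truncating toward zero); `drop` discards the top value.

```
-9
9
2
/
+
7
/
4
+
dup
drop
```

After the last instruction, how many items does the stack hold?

-9   → -9
9    → -9 9
2    → -9 9 2
/    → -9 4
+    → -5
7    → -5 7
/    → 0
4    → 0 4
+    → 4
dup  → 4 4
drop → 4

1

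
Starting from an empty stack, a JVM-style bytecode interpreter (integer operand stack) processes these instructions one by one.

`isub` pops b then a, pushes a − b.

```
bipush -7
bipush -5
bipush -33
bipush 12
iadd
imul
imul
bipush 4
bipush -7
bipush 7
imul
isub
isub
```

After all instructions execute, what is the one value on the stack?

bipush -7  → [-7]
bipush -5  → [-7, -5]
bipush -33 → [-7, -5, -33]
bipush 12  → [-7, -5, -33, 12]
iadd       → [-7, -5, -21]
imul       → [-7, 105]
imul       → [-735]
bipush 4   → [-735, 4]
bipush -7  → [-735, 4, -7]
bipush 7   → [-735, 4, -7, 7]
imul       → [-735, 4, -49]
isub       → [-735, 53]
isub       → [-788]

-788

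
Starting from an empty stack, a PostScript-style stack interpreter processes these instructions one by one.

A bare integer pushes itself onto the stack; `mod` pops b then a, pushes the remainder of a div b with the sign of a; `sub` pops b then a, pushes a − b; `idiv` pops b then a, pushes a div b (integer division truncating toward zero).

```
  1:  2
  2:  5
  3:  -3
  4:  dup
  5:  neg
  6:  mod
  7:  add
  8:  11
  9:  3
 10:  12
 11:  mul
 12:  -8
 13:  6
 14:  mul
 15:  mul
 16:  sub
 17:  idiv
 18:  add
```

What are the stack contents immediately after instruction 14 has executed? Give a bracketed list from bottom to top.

[2, 5, 11, 36, -48]

2    2
5    2 5
-3   2 5 -3
dup  2 5 -3 -3
neg  2 5 -3 3
mod  2 5 0
add  2 5
11   2 5 11
3    2 5 11 3
12   2 5 11 3 12
mul  2 5 11 36
-8   2 5 11 36 -8
6    2 5 11 36 -8 6
mul  2 5 11 36 -48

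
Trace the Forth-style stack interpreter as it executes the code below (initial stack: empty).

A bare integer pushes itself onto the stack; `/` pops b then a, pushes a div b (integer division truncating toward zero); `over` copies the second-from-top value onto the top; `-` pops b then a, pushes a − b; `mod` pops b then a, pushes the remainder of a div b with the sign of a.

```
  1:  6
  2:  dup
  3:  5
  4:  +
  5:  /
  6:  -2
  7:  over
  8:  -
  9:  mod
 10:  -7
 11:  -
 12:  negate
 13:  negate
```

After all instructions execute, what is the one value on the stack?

7

6      : [6]
dup    : [6, 6]
5      : [6, 6, 5]
+      : [6, 11]
/      : [0]
-2     : [0, -2]
over   : [0, -2, 0]
-      : [0, -2]
mod    : [0]
-7     : [0, -7]
-      : [7]
negate : [-7]
negate : [7]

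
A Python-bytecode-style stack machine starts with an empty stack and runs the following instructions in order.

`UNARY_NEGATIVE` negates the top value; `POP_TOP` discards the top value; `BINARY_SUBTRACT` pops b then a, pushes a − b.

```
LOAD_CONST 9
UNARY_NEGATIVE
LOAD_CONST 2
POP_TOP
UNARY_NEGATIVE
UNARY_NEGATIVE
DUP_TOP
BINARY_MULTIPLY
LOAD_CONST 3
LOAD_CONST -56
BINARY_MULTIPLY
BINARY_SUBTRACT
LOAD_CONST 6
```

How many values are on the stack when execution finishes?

2

LOAD_CONST 9    : 9
UNARY_NEGATIVE  : -9
LOAD_CONST 2    : -9 2
POP_TOP         : -9
UNARY_NEGATIVE  : 9
UNARY_NEGATIVE  : -9
DUP_TOP         : -9 -9
BINARY_MULTIPLY : 81
LOAD_CONST 3    : 81 3
LOAD_CONST -56  : 81 3 -56
BINARY_MULTIPLY : 81 -168
BINARY_SUBTRACT : 249
LOAD_CONST 6    : 249 6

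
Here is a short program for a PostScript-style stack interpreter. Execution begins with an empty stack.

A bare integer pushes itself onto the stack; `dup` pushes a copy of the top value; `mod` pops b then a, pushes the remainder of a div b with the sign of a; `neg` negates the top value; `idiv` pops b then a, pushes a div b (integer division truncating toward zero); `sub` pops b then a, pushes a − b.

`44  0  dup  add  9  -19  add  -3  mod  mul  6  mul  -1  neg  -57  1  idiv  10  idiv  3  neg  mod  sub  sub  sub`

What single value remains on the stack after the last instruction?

44    [44]
0     [44, 0]
dup   [44, 0, 0]
add   [44, 0]
9     [44, 0, 9]
-19   [44, 0, 9, -19]
add   [44, 0, -10]
-3    [44, 0, -10, -3]
mod   [44, 0, -1]
mul   [44, 0]
6     [44, 0, 6]
mul   [44, 0]
-1    [44, 0, -1]
neg   [44, 0, 1]
-57   [44, 0, 1, -57]
1     [44, 0, 1, -57, 1]
idiv  [44, 0, 1, -57]
10    [44, 0, 1, -57, 10]
idiv  [44, 0, 1, -5]
3     [44, 0, 1, -5, 3]
neg   [44, 0, 1, -5, -3]
mod   [44, 0, 1, -2]
sub   [44, 0, 3]
sub   [44, -3]
sub   [47]

47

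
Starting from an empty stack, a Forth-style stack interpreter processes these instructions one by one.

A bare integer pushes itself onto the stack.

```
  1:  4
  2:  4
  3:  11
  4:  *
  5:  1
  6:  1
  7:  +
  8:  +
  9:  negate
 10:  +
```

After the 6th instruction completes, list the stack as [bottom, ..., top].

[4, 44, 1, 1]

4  : [4]
4  : [4, 4]
11 : [4, 4, 11]
*  : [4, 44]
1  : [4, 44, 1]
1  : [4, 44, 1, 1]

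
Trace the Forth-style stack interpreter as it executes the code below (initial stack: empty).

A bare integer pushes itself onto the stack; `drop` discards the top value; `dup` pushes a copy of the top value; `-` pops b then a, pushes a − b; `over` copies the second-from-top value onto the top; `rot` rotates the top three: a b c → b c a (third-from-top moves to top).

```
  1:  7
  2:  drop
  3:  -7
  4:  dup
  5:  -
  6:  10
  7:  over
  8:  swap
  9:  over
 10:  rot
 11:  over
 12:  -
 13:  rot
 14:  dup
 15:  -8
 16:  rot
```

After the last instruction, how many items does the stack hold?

7    → [7]
drop → []
-7   → [-7]
dup  → [-7, -7]
-    → [0]
10   → [0, 10]
over → [0, 10, 0]
swap → [0, 0, 10]
over → [0, 0, 10, 0]
rot  → [0, 10, 0, 0]
over → [0, 10, 0, 0, 0]
-    → [0, 10, 0, 0]
rot  → [0, 0, 0, 10]
dup  → [0, 0, 0, 10, 10]
-8   → [0, 0, 0, 10, 10, -8]
rot  → [0, 0, 0, 10, -8, 10]

6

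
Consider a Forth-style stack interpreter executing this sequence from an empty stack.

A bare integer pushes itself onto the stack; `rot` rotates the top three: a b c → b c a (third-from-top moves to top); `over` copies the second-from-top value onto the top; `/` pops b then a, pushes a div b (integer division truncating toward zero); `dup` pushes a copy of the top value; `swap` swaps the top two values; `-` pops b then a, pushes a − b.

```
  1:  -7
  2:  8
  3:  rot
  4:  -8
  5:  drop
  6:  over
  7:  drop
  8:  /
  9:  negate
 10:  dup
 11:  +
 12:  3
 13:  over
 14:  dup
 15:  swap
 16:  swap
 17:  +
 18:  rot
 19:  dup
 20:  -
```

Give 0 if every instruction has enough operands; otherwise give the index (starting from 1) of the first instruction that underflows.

3

-7 → [-7]
8  → [-7, 8]
rot  — needs 3 operands, stack has 2 → underflow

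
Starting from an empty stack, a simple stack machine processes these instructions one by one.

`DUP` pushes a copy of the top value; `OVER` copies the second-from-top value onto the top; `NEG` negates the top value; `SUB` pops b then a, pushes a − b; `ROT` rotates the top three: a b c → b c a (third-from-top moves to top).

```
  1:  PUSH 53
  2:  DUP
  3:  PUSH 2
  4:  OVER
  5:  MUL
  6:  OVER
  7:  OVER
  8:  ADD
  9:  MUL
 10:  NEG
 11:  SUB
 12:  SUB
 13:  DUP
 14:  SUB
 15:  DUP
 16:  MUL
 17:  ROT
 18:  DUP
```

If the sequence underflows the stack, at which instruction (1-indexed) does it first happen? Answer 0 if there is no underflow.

PUSH 53 -> 53
DUP     -> 53 53
PUSH 2  -> 53 53 2
OVER    -> 53 53 2 53
MUL     -> 53 53 106
OVER    -> 53 53 106 53
OVER    -> 53 53 106 53 106
ADD     -> 53 53 106 159
MUL     -> 53 53 16854
NEG     -> 53 53 -16854
SUB     -> 53 16907
SUB     -> -16854
DUP     -> -16854 -16854
SUB     -> 0
DUP     -> 0 0
MUL     -> 0
ROT  — needs 3 operands, stack has 1 → underflow

17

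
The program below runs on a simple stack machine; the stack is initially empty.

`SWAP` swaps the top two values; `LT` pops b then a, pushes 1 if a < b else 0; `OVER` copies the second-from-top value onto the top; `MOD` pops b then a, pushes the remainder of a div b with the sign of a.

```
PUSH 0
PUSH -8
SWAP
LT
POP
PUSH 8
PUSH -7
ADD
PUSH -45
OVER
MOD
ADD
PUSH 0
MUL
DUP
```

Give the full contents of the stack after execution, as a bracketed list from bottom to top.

PUSH 0   → [0]
PUSH -8  → [0, -8]
SWAP     → [-8, 0]
LT       → [1]
POP      → []
PUSH 8   → [8]
PUSH -7  → [8, -7]
ADD      → [1]
PUSH -45 → [1, -45]
OVER     → [1, -45, 1]
MOD      → [1, 0]
ADD      → [1]
PUSH 0   → [1, 0]
MUL      → [0]
DUP      → [0, 0]

[0, 0]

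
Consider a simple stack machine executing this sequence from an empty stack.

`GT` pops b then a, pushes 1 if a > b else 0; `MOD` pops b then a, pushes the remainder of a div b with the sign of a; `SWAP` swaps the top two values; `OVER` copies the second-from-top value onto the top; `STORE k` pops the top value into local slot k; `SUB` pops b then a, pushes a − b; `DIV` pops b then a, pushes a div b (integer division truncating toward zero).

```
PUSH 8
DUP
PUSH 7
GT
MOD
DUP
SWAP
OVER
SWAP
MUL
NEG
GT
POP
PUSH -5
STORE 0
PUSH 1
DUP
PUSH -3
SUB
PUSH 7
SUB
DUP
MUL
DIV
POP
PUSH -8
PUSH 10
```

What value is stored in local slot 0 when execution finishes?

-5

PUSH 8   [8]
DUP      [8, 8]
PUSH 7   [8, 8, 7]
GT       [8, 1]
MOD      [0]
DUP      [0, 0]
SWAP     [0, 0]
OVER     [0, 0, 0]
SWAP     [0, 0, 0]
MUL      [0, 0]
NEG      [0, 0]
GT       [0]
POP      []
PUSH -5  [-5]
STORE 0  []
PUSH 1   [1]
DUP      [1, 1]
PUSH -3  [1, 1, -3]
SUB      [1, 4]
PUSH 7   [1, 4, 7]
SUB      [1, -3]
DUP      [1, -3, -3]
MUL      [1, 9]
DIV      [0]
POP      []
PUSH -8  [-8]
PUSH 10  [-8, 10]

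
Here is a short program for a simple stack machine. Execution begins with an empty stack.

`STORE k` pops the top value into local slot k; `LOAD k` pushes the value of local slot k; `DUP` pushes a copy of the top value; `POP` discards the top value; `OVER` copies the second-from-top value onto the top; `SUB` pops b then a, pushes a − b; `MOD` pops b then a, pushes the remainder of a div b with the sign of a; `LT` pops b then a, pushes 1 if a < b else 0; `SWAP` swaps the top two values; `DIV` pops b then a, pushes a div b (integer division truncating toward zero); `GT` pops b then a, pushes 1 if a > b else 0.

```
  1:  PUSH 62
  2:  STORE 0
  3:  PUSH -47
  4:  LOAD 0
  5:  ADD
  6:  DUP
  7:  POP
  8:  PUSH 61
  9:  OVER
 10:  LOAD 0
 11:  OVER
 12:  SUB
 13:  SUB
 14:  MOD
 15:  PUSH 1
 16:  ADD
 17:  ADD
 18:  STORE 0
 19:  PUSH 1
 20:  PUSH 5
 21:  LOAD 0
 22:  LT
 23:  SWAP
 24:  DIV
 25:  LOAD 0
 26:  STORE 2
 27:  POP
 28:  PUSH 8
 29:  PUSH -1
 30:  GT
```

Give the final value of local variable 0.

45

PUSH 62  → [62]
STORE 0  → []
PUSH -47 → [-47]
LOAD 0   → [-47, 62]
ADD      → [15]
DUP      → [15, 15]
POP      → [15]
PUSH 61  → [15, 61]
OVER     → [15, 61, 15]
LOAD 0   → [15, 61, 15, 62]
OVER     → [15, 61, 15, 62, 15]
SUB      → [15, 61, 15, 47]
SUB      → [15, 61, -32]
MOD      → [15, 29]
PUSH 1   → [15, 29, 1]
ADD      → [15, 30]
ADD      → [45]
STORE 0  → []
PUSH 1   → [1]
PUSH 5   → [1, 5]
LOAD 0   → [1, 5, 45]
LT       → [1, 1]
SWAP     → [1, 1]
DIV      → [1]
LOAD 0   → [1, 45]
STORE 2  → [1]
POP      → []
PUSH 8   → [8]
PUSH -1  → [8, -1]
GT       → [1]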